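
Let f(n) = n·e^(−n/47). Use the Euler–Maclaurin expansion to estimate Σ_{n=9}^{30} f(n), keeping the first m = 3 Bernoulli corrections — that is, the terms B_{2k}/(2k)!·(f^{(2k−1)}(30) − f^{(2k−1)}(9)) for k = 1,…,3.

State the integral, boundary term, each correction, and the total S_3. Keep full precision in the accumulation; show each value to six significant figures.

∫_9^30 x·e^(−x/47) dx evaluates to 261.795.
½[f(9) + f(30)] = ½[7.43156 + 15.8457] = 11.6386.
Running total after boundary: 273.434.
Correction k=1: B_{2}/2! · (f^{(1)}(30) − f^{(1)}(9)) = 1/12 · (0.191048 − 0.667610) = -0.0397135.
Running total after k=1: 273.394.
Correction k=2: B_{4}/4! · (f^{(3)}(30) − f^{(3)}(9)) = −1/720 · (0.000564703 − 0.00104983) = 6.73783e-07.
Running total after k=2: 273.394.
Correction k=3: B_{6}/6! · (f^{(5)}(30) − f^{(5)}(9)) = 1/30240 · (4.72123e-07 − 8.13685e-07) = -1.12950e-11.

S_3 ≈ 273.394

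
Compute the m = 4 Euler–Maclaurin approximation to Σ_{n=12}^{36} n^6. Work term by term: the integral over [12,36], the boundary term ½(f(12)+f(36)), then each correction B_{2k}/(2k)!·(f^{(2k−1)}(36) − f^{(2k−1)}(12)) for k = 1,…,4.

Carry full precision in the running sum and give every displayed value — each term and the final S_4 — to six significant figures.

S_4 ≈ 1.23097e+10

∫_12^36 x^6 dx evaluates to 1.11898e+10.
Boundary: ½(f(12) + f(36)) = ½(2.98598e+06 + 2.17678e+09) = 1.08988e+09.
Running total after boundary: 1.22796e+10.
k=1: B_{2}/(2)! × [f^{(1)}(36) − f^{(1)}(12)] = 1/12 × (3.62797e+08 − 1.49299e+06) = 3.01087e+07.
Partial sum through k=1: 1.23098e+10.
k=2: B_{4}/(4)! × [f^{(3)}(36) − f^{(3)}(12)] = −1/720 × (5.59872e+06 − 207360) = -7488.00.
Partial sum through k=2: 1.23097e+10.
k=3: B_{6}/(6)! × [f^{(5)}(36) − f^{(5)}(12)] = 1/30240 × (25920.0 − 8640.00) = 0.571429.
Partial sum through k=3: 1.23097e+10.
k=4: B_{8}/(8)! × [f^{(7)}(36) − f^{(7)}(12)] = −1/1209600 × (0.00000 − 0.00000) = 0.00000.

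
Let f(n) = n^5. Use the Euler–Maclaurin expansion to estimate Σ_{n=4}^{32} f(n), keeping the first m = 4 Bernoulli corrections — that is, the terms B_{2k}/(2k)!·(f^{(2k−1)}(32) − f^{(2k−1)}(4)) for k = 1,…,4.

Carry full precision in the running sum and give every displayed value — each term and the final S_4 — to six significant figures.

∫_4^32 x^5 dx evaluates to 1.78956e+08.
Boundary: ½(f(4) + f(32)) = ½(1024.00 + 3.35544e+07) = 1.67777e+07.
Running total after boundary: 1.95734e+08.
Correction k=1: B_{2}/2! · (f^{(1)}(32) − f^{(1)}(4)) = 1/12 · (5.24288e+06 − 1280.00) = 436800.
Partial sum through k=1: 1.96171e+08.
Correction k=2: B_{4}/4! · (f^{(3)}(32) − f^{(3)}(4)) = −1/720 · (61440.0 − 960.000) = -84.0000.
Partial sum through k=2: 1.96171e+08.
Correction k=3: B_{6}/6! · (f^{(5)}(32) − f^{(5)}(4)) = 1/30240 · (120.000 − 120.000) = 0.00000.
Partial sum through k=3: 1.96171e+08.
Correction k=4: B_{8}/8! · (f^{(7)}(32) − f^{(7)}(4)) = −1/1209600 · (0.00000 − 0.00000) = 0.00000.

S_4 ≈ 1.96171e+08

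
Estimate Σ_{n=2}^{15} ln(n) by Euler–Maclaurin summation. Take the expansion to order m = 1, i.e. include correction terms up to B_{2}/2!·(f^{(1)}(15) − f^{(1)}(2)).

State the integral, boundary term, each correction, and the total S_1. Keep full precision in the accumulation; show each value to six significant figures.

Integral: ∫_2^15 ln(x) dx = 26.2345.
Endpoint term: (f(2) + f(15))/2 = (0.693147 + 2.70805)/2 = 1.70060.
Integral + boundary = 27.9351.
Correction k=1: B_{2}/2! · (f^{(1)}(15) − f^{(1)}(2)) = 1/12 · (0.0666667 − 0.500000) = -0.0361111.

S_1 ≈ 27.8989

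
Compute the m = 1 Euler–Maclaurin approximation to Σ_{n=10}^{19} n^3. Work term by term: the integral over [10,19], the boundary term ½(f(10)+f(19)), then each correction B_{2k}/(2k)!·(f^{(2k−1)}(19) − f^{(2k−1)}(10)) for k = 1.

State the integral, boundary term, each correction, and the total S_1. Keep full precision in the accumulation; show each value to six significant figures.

S_1 ≈ 34075.0

Integral: ∫_10^19 x^3 dx = 30080.2.
Endpoint term: (f(10) + f(19))/2 = (1000.00 + 6859.00)/2 = 3929.50.
So far: 34009.8.
k=1: B_{2}/(2)! × [f^{(1)}(19) − f^{(1)}(10)] = 1/12 × (1083.00 − 300.000) = 65.2500.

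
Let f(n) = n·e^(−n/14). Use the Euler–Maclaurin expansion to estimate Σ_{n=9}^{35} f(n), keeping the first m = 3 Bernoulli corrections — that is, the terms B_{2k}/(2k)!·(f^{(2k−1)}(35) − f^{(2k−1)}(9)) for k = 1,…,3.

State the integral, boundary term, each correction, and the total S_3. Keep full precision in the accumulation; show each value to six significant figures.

S_3 ≈ 116.770

The integral term ∫_9^35 x·e^(−x/14) dx = 112.993.
Boundary: ½(f(9) + f(35)) = ½(4.73209 + 2.87297) = 3.80253.
Integral + boundary = 116.796.
Order-1 term: 1/12 · (-0.123127 − 0.187781) = -0.0259091.
Partial sum through k=1: 116.770.
Order-2 term: −1/720 · (0.000209401 − 0.00632325) = 8.49146e-06.
Partial sum through k=2: 116.770.
Order-3 term: 1/30240 · (5.34185e-06 − 5.96349e-05) = -1.79540e-09.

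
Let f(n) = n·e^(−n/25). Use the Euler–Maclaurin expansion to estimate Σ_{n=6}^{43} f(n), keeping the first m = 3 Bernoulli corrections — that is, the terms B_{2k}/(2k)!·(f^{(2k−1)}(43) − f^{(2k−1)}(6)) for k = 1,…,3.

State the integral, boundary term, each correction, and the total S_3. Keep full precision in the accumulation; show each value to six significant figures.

S_3 ≈ 311.373

The integral term ∫_6^43 x·e^(−x/25) dx = 305.224.
Endpoint term: (f(6) + f(43))/2 = (4.71977 + 7.69984)/2 = 6.20981.
So far: 311.434.
Correction k=1: B_{2}/2! · (f^{(1)}(43) − f^{(1)}(6)) = 1/12 · (-0.128928 − 0.597837) = -0.0605637.
Running total after k=1: 311.373.
Correction k=2: B_{4}/4! · (f^{(3)}(43) − f^{(3)}(6)) = −1/720 · (0.000366727 − 0.00347375) = 4.31531e-06.
Running total after k=2: 311.373.
Correction k=3: B_{6}/6! · (f^{(5)}(43) − f^{(5)}(6)) = 1/30240 · (1.50358e-06 − 9.58553e-06) = -2.67260e-10.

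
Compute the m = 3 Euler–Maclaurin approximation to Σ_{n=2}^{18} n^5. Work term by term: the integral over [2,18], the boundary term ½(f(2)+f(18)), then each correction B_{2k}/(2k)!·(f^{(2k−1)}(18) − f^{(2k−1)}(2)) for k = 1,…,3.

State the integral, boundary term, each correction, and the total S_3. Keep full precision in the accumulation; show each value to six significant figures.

The integral term ∫_2^18 x^5 dx = 5.66869e+06.
½[f(2) + f(18)] = ½[32.0000 + 1.88957e+06] = 944800.
Running total after boundary: 6.61349e+06.
Correction k=1: B_{2}/2! · (f^{(1)}(18) − f^{(1)}(2)) = 1/12 · (524880 − 80.0000) = 43733.3.
Partial sum through k=1: 6.65723e+06.
Correction k=2: B_{4}/4! · (f^{(3)}(18) − f^{(3)}(2)) = −1/720 · (19440.0 − 240.000) = -26.6667.
Partial sum through k=2: 6.65720e+06.
Correction k=3: B_{6}/6! · (f^{(5)}(18) − f^{(5)}(2)) = 1/30240 · (120.000 − 120.000) = 0.00000.

S_3 ≈ 6.65720e+06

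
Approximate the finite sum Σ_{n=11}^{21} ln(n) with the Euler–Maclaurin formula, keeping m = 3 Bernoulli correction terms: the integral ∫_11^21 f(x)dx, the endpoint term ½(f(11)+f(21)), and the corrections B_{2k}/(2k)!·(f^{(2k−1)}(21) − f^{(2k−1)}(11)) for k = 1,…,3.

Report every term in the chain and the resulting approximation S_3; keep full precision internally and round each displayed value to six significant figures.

Integral: ∫_11^21 ln(x) dx = 27.5581.
Boundary: ½(f(11) + f(21)) = ½(2.39790 + 3.04452) = 2.72121.
So far: 30.2793.
k=1: B_{2}/(2)! × [f^{(1)}(21) − f^{(1)}(11)] = 1/12 × (0.0476190 − 0.0909091) = -0.00360750.
Partial sum through k=1: 30.2757.
k=2: B_{4}/(4)! × [f^{(3)}(21) − f^{(3)}(11)] = −1/720 × (0.000215959 − 0.00150263) = 1.78704e-06.
Partial sum through k=2: 30.2757.
k=3: B_{6}/(6)! × [f^{(5)}(21) − f^{(5)}(11)] = 1/30240 × (5.87645e-06 − 0.000149021) = -4.73362e-09.

S_3 ≈ 30.2757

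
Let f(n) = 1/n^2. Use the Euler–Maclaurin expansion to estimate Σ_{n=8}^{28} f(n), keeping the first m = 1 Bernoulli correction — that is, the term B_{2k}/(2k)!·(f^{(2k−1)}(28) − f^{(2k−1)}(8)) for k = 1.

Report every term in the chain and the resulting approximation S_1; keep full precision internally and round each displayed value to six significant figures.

S_1 ≈ 0.0980539

∫_8^28 1/x^2 dx evaluates to 0.0892857.
Endpoint term: (f(8) + f(28))/2 = (0.0156250 + 0.00127551)/2 = 0.00845026.
Integral + boundary = 0.0977360.
Order-1 term: 1/12 · (-9.11079e-05 − (-0.00390625)) = 0.000317929.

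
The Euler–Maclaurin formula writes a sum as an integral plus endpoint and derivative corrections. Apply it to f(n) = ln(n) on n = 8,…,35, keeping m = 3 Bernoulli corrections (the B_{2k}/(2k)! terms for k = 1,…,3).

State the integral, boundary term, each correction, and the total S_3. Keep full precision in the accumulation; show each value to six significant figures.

S_3 ≈ 83.6110

The integral term ∫_8^35 ln(x) dx = 80.8016.
Endpoint term: (f(8) + f(35))/2 = (2.07944 + 3.55535)/2 = 2.81739.
So far: 83.6190.
Correction k=1: B_{2}/2! · (f^{(1)}(35) − f^{(1)}(8)) = 1/12 · (0.0285714 − 0.125000) = -0.00803571.
Partial sum through k=1: 83.6110.
Correction k=2: B_{4}/4! · (f^{(3)}(35) − f^{(3)}(8)) = −1/720 · (4.66472e-05 − 0.00390625) = 5.36056e-06.
Partial sum through k=2: 83.6110.
Correction k=3: B_{6}/6! · (f^{(5)}(35) − f^{(5)}(8)) = 1/30240 · (4.56952e-07 − 0.000732422) = -2.42052e-08.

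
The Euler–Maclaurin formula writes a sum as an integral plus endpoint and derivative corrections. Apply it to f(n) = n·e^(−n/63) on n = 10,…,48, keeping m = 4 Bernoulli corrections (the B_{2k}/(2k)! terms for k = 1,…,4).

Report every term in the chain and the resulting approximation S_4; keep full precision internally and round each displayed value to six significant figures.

∫_10^48 x·e^(−x/63) dx evaluates to 659.821.
Endpoint term: (f(10) + f(48))/2 = (8.53227 + 22.4053)/2 = 15.4688.
Integral + boundary = 675.290.
k=1: B_{2}/(2)! × [f^{(1)}(48) − f^{(1)}(10)] = 1/12 × (0.111137 − 0.717794) = -0.0505547.
Partial sum through k=1: 675.239.
k=2: B_{4}/(4)! × [f^{(3)}(48) − f^{(3)}(10)] = −1/720 × (0.000263212 − 0.000610795) = 4.82754e-07.
Partial sum through k=2: 675.239.
k=3: B_{6}/(6)! × [f^{(5)}(48) − f^{(5)}(10)] = 1/30240 × (1.25579e-07 − 2.62217e-07) = -4.51846e-12.
Partial sum through k=3: 675.239.
k=4: B_{8}/(8)! × [f^{(7)}(48) − f^{(7)}(10)] = −1/1209600 × (4.65712e-11 − 9.33593e-11) = 3.86807e-17.

S_4 ≈ 675.239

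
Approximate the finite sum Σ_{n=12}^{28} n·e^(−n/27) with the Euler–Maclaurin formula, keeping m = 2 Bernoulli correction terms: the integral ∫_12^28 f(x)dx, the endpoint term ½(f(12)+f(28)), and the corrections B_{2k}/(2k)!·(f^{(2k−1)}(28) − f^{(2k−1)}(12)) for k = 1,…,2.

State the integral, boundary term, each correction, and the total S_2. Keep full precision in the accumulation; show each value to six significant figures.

S_2 ≈ 157.505

Integral: ∫_12^28 x·e^(−x/27) dx = 148.725.
Boundary: ½(f(12) + f(28)) = ½(7.69416 + 9.92610) = 8.81013.
So far: 157.535.
Correction k=1: B_{2}/2! · (f^{(1)}(28) − f^{(1)}(12)) = 1/12 · (-0.0131298 − 0.356211) = -0.0307784.
After k=1: 157.505.
Correction k=2: B_{4}/4! · (f^{(3)}(28) − f^{(3)}(12)) = −1/720 · (0.000954564 − 0.00224770) = 1.79602e-06.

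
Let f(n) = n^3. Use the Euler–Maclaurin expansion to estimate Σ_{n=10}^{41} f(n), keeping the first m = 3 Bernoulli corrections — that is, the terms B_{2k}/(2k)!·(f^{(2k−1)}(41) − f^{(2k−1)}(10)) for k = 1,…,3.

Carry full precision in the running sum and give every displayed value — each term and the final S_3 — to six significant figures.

Integral: ∫_10^41 x^3 dx = 703940.
Endpoint term: (f(10) + f(41))/2 = (1000.00 + 68921.0)/2 = 34960.5.
Integral + boundary = 738901.
Correction k=1: B_{2}/2! · (f^{(1)}(41) − f^{(1)}(10)) = 1/12 · (5043.00 − 300.000) = 395.250.
Partial sum through k=1: 739296.
Correction k=2: B_{4}/4! · (f^{(3)}(41) − f^{(3)}(10)) = −1/720 · (6.00000 − 6.00000) = 0.00000.
Partial sum through k=2: 739296.
Correction k=3: B_{6}/6! · (f^{(5)}(41) − f^{(5)}(10)) = 1/30240 · (0.00000 − 0.00000) = 0.00000.

S_3 ≈ 739296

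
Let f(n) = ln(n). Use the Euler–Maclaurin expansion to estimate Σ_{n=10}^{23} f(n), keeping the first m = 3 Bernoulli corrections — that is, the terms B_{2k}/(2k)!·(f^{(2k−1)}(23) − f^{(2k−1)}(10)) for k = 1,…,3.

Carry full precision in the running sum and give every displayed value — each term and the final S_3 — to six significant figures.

∫_10^23 ln(x) dx evaluates to 36.0905.
Boundary: ½(f(10) + f(23)) = ½(2.30259 + 3.13549) = 2.71904.
Integral + boundary = 38.8096.
k=1: B_{2}/(2)! × [f^{(1)}(23) − f^{(1)}(10)] = 1/12 × (0.0434783 − 0.100000) = -0.00471014.
Partial sum through k=1: 38.8048.
k=2: B_{4}/(4)! × [f^{(3)}(23) − f^{(3)}(10)] = −1/720 × (0.000164379 − 0.00200000) = 2.54947e-06.
Partial sum through k=2: 38.8048.
k=3: B_{6}/(6)! × [f^{(5)}(23) − f^{(5)}(10)] = 1/30240 × (3.72883e-06 − 0.000240000) = -7.81320e-09.

S_3 ≈ 38.8048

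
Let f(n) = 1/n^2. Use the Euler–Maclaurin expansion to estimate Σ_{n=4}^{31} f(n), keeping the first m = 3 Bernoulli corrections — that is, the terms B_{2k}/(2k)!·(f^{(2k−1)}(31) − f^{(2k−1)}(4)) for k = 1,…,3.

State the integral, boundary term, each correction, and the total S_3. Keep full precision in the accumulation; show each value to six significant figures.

Integral: ∫_4^31 1/x^2 dx = 0.217742.
Endpoint term: (f(4) + f(31))/2 = (0.0625000 + 0.00104058)/2 = 0.0317703.
Integral + boundary = 0.249512.
Correction k=1: B_{2}/2! · (f^{(1)}(31) − f^{(1)}(4)) = 1/12 · (-6.71344e-05 − (-0.0312500)) = 0.00259857.
Partial sum through k=1: 0.252111.
Correction k=2: B_{4}/4! · (f^{(3)}(31) − f^{(3)}(4)) = −1/720 · (-8.38306e-07 − (-0.0234375)) = -3.25509e-05.
Partial sum through k=2: 0.252078.
Correction k=3: B_{6}/6! · (f^{(5)}(31) − f^{(5)}(4)) = 1/30240 · (-2.61698e-08 − (-0.0439453)) = 1.45322e-06.

S_3 ≈ 0.252080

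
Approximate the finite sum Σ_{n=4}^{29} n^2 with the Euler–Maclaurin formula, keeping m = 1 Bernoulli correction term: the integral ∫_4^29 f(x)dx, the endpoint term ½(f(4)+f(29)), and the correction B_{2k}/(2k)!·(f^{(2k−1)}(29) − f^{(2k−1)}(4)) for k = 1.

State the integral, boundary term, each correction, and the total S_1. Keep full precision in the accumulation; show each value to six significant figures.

S_1 ≈ 8541.00

∫_4^29 x^2 dx evaluates to 8108.33.
Boundary: ½(f(4) + f(29)) = ½(16.0000 + 841.000) = 428.500.
So far: 8536.83.
Order-1 term: 1/12 · (58.0000 − 8.00000) = 4.16667.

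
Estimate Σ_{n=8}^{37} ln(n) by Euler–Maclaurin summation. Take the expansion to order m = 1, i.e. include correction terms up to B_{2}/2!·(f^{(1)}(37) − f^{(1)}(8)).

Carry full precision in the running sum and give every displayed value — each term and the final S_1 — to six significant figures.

S_1 ≈ 90.8054

Integral: ∫_8^37 ln(x) dx = 87.9684.
Boundary: ½(f(8) + f(37)) = ½(2.07944 + 3.61092) = 2.84518.
Integral + boundary = 90.8136.
Order-1 term: 1/12 · (0.0270270 − 0.125000) = -0.00816441.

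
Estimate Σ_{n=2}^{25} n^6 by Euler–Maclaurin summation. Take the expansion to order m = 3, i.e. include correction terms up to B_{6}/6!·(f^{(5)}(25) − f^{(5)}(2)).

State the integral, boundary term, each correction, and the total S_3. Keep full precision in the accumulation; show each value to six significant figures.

S_3 ≈ 9.98881e+08

Integral: ∫_2^25 x^6 dx = 8.71931e+08.
½[f(2) + f(25)] = ½[64.0000 + 2.44141e+08] = 1.22070e+08.
So far: 9.94001e+08.
Correction k=1: B_{2}/2! · (f^{(1)}(25) − f^{(1)}(2)) = 1/12 · (5.85938e+07 − 192.000) = 4.88280e+06.
After k=1: 9.98884e+08.
Correction k=2: B_{4}/4! · (f^{(3)}(25) − f^{(3)}(2)) = −1/720 · (1.87500e+06 − 960.000) = -2602.83.
After k=2: 9.98881e+08.
Correction k=3: B_{6}/6! · (f^{(5)}(25) − f^{(5)}(2)) = 1/30240 · (18000.0 − 1440.00) = 0.547619.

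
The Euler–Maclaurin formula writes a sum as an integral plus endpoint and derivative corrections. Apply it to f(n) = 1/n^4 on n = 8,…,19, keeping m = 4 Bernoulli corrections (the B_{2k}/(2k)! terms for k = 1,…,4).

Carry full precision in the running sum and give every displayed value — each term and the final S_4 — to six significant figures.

S_4 ≈ 0.000738311

Integral: ∫_8^19 1/x^4 dx = 0.000602444.
Endpoint term: (f(8) + f(19))/2 = (0.000244141 + 7.67336e-06)/2 = 0.000125907.
Integral + boundary = 0.000728351.
Correction k=1: B_{2}/2! · (f^{(1)}(19) − f^{(1)}(8)) = 1/12 · (-1.61544e-06 − (-0.000122070)) = 1.00379e-05.
After k=1: 0.000738389.
Correction k=2: B_{4}/4! · (f^{(3)}(19) − f^{(3)}(8)) = −1/720 · (-1.34247e-07 − (-5.72205e-05)) = -7.92864e-08.
After k=2: 0.000738309.
Correction k=3: B_{6}/6! · (f^{(5)}(19) − f^{(5)}(8)) = 1/30240 · (-2.08251e-08 − (-5.00679e-05)) = 1.65500e-09.
After k=3: 0.000738311.
Correction k=4: B_{8}/8! · (f^{(7)}(19) − f^{(7)}(8)) = −1/1209600 · (-5.19185e-09 − (-7.04080e-05)) = -5.82034e-11.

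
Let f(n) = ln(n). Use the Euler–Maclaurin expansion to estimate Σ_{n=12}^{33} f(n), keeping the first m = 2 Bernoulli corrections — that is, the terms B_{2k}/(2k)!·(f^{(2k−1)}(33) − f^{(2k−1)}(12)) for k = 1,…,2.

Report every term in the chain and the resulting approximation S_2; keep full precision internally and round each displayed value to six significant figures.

Integral: ∫_12^33 ln(x) dx = 64.5659.
Endpoint term: (f(12) + f(33))/2 = (2.48491 + 3.49651)/2 = 2.99071.
Running total after boundary: 67.5566.
k=1: B_{2}/(2)! × [f^{(1)}(33) − f^{(1)}(12)] = 1/12 × (0.0303030 − 0.0833333) = -0.00441919.
Running total after k=1: 67.5522.
k=2: B_{4}/(4)! × [f^{(3)}(33) − f^{(3)}(12)] = −1/720 × (5.56529e-05 − 0.00115741) = 1.53021e-06.

S_2 ≈ 67.5522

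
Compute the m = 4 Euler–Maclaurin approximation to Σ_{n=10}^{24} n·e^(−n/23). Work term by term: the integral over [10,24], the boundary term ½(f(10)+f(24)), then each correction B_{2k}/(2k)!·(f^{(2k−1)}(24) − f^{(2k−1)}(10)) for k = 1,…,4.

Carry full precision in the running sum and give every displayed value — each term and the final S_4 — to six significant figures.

Integral: ∫_10^24 x·e^(−x/23) dx = 110.623.
Endpoint term: (f(10) + f(24))/2 = (6.47405 + 8.45346)/2 = 7.46376.
Running total after boundary: 118.087.
Correction k=1: B_{2}/2! · (f^{(1)}(24) − f^{(1)}(10)) = 1/12 · (-0.0153142 − 0.365925) = -0.0317699.
Partial sum through k=1: 118.055.
Correction k=2: B_{4}/4! · (f^{(3)}(24) − f^{(3)}(10)) = −1/720 · (0.00130272 − 0.00313939) = 2.55092e-06.
Partial sum through k=2: 118.055.
Correction k=3: B_{6}/6! · (f^{(5)}(24) − f^{(5)}(10)) = 1/30240 · (4.97995e-06 − 1.05615e-05) = -1.84576e-10.
Partial sum through k=3: 118.055.
Correction k=4: B_{8}/8! · (f^{(7)}(24) − f^{(7)}(10)) = −1/1209600 · (1.41726e-08 − 2.87117e-08) = 1.20197e-14.

S_4 ≈ 118.055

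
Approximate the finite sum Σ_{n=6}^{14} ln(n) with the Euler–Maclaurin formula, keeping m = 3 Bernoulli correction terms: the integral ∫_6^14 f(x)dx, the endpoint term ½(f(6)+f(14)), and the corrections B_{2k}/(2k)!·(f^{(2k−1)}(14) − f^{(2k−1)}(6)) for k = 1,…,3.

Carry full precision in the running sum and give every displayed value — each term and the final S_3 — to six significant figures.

Integral: ∫_6^14 ln(x) dx = 18.1962.
Endpoint term: (f(6) + f(14))/2 = (1.79176 + 2.63906)/2 = 2.21541.
Integral + boundary = 20.4117.
Correction k=1: B_{2}/2! · (f^{(1)}(14) − f^{(1)}(6)) = 1/12 · (0.0714286 − 0.166667) = -0.00793651.
Running total after k=1: 20.4037.
Correction k=2: B_{4}/4! · (f^{(3)}(14) − f^{(3)}(6)) = −1/720 · (0.000728863 − 0.00925926) = 1.18478e-05.
Running total after k=2: 20.4037.
Correction k=3: B_{6}/6! · (f^{(5)}(14) − f^{(5)}(6)) = 1/30240 · (4.46243e-05 − 0.00308642) = -1.00588e-07.

S_3 ≈ 20.4037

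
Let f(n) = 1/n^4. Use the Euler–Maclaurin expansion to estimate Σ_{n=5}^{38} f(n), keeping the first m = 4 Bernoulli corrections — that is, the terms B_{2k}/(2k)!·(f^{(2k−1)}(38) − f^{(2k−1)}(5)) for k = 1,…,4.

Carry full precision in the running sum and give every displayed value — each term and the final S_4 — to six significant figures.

S_4 ≈ 0.00356546

The integral term ∫_5^38 1/x^4 dx = 0.00266059.
½[f(5) + f(38)] = ½[0.00160000 + 4.79585e-07] = 0.000800240.
Integral + boundary = 0.00346083.
Order-1 term: 1/12 · (-5.04826e-08 − (-0.00128000)) = 0.000106662.
After k=1: 0.00356749.
Order-2 term: −1/720 · (-1.04881e-09 − (-0.00153600)) = -2.13333e-06.
After k=2: 0.00356536.
Order-3 term: 1/30240 · (-4.06740e-11 − (-0.00344064)) = 1.13778e-07.
After k=3: 0.00356547.
Order-4 term: −1/1209600 · (-2.53508e-12 − (-0.0123863)) = -1.02400e-08.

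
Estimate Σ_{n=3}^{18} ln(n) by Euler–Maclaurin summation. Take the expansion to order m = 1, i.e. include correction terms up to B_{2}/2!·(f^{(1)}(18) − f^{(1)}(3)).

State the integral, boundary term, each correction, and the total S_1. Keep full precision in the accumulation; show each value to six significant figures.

S_1 ≈ 35.7022

The integral term ∫_3^18 ln(x) dx = 33.7309.
½[f(3) + f(18)] = ½[1.09861 + 2.89037] = 1.99449.
So far: 35.7253.
Correction k=1: B_{2}/2! · (f^{(1)}(18) − f^{(1)}(3)) = 1/12 · (0.0555556 − 0.333333) = -0.0231481.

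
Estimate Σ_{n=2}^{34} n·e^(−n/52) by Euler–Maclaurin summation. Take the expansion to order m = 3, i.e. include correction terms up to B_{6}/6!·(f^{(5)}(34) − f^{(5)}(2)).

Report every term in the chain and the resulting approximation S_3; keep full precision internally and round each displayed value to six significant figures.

Integral: ∫_2^34 x·e^(−x/52) dx = 376.424.
Endpoint term: (f(2) + f(34))/2 = (1.92454 + 17.6814)/2 = 9.80298.
So far: 386.227.
k=1: B_{2}/(2)! × [f^{(1)}(34) − f^{(1)}(2)] = 1/12 × (0.180014 − 0.925258) = -0.0621037.
Partial sum through k=1: 386.165.
k=2: B_{4}/(4)! × [f^{(3)}(34) − f^{(3)}(2)] = −1/720 × (0.000451220 − 0.00105392) = 8.37082e-07.
Partial sum through k=2: 386.165.
k=3: B_{6}/(6)! × [f^{(5)}(34) − f^{(5)}(2)] = 1/30240 × (3.09122e-07 − 6.52979e-07) = -1.13709e-11.

S_3 ≈ 386.165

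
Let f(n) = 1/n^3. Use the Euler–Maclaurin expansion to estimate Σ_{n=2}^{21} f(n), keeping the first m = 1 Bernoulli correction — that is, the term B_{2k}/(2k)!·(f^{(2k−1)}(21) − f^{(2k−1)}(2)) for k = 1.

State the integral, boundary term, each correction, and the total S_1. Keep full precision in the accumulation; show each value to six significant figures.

S_1 ≈ 0.202044

∫_2^21 1/x^3 dx evaluates to 0.123866.
½[f(2) + f(21)] = ½[0.125000 + 0.000107980] = 0.0625540.
Running total after boundary: 0.186420.
k=1: B_{2}/(2)! × [f^{(1)}(21) − f^{(1)}(2)] = 1/12 × (-1.54257e-05 − (-0.187500)) = 0.0156237.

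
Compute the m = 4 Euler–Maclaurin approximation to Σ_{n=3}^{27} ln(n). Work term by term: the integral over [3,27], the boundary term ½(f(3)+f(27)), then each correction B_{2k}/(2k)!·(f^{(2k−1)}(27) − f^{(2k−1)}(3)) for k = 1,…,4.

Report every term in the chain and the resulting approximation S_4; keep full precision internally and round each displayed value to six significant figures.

S_4 ≈ 63.8644

Integral: ∫_3^27 ln(x) dx = 61.6918.
½[f(3) + f(27)] = ½[1.09861 + 3.29584] = 2.19722.
Running total after boundary: 63.8890.
Order-1 term: 1/12 · (0.0370370 − 0.333333) = -0.0246914.
Partial sum through k=1: 63.8643.
Order-2 term: −1/720 · (0.000101611 − 0.0740741) = 0.000102740.
Partial sum through k=2: 63.8644.
Order-3 term: 1/30240 · (1.67260e-06 − 0.0987654) = -3.26600e-06.
Partial sum through k=3: 63.8644.
Order-4 term: −1/1209600 · (6.88313e-08 − 0.329218) = 2.72171e-07.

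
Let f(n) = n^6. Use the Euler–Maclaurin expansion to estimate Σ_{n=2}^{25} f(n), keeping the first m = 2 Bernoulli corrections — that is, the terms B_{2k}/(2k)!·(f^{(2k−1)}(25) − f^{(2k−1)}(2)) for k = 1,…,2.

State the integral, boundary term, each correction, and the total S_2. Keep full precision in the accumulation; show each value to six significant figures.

∫_2^25 x^6 dx evaluates to 8.71931e+08.
Boundary: ½(f(2) + f(25)) = ½(64.0000 + 2.44141e+08) = 1.22070e+08.
So far: 9.94001e+08.
Order-1 term: 1/12 · (5.85938e+07 − 192.000) = 4.88280e+06.
Running total after k=1: 9.98884e+08.
Order-2 term: −1/720 · (1.87500e+06 − 960.000) = -2602.83.

S_2 ≈ 9.98881e+08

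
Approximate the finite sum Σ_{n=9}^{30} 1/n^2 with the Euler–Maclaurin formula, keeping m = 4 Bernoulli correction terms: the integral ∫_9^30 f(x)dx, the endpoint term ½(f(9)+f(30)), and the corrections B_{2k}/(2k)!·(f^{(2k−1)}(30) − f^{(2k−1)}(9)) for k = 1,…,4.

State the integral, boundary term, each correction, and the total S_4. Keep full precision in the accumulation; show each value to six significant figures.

S_4 ≈ 0.0847281

The integral term ∫_9^30 1/x^2 dx = 0.0777778.
Endpoint term: (f(9) + f(30))/2 = (0.0123457 + 0.00111111)/2 = 0.00672840.
Integral + boundary = 0.0845062.
k=1: B_{2}/(2)! × [f^{(1)}(30) − f^{(1)}(9)] = 1/12 × (-7.40741e-05 − (-0.00274348)) = 0.000222451.
Partial sum through k=1: 0.0847286.
k=2: B_{4}/(4)! × [f^{(3)}(30) − f^{(3)}(9)] = −1/720 × (-9.87654e-07 − (-0.000406442)) = -5.63131e-07.
Partial sum through k=2: 0.0847281.
k=3: B_{6}/(6)! × [f^{(5)}(30) − f^{(5)}(9)] = 1/30240 × (-3.29218e-08 − (-0.000150534)) = 4.97689e-09.
Partial sum through k=3: 0.0847281.
k=4: B_{8}/(8)! × [f^{(7)}(30) − f^{(7)}(9)] = −1/1209600 × (-2.04847e-09 − (-0.000104073)) = -8.60375e-11.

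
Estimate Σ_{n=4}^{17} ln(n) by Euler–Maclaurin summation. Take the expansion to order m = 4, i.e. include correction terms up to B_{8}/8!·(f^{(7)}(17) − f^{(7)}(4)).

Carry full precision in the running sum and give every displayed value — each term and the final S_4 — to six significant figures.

S_4 ≈ 31.7133

Integral: ∫_4^17 ln(x) dx = 29.6194.
Endpoint term: (f(4) + f(17))/2 = (1.38629 + 2.83321)/2 = 2.10975.
So far: 31.7292.
k=1: B_{2}/(2)! × [f^{(1)}(17) − f^{(1)}(4)] = 1/12 × (0.0588235 − 0.250000) = -0.0159314.
After k=1: 31.7133.
k=2: B_{4}/(4)! × [f^{(3)}(17) − f^{(3)}(4)] = −1/720 × (0.000407083 − 0.0312500) = 4.28374e-05.
After k=2: 31.7133.
k=3: B_{6}/(6)! × [f^{(5)}(17) − f^{(5)}(4)] = 1/30240 × (1.69031e-05 − 0.0234375) = -7.74491e-07.
After k=3: 31.7133.
k=4: B_{8}/(8)! × [f^{(7)}(17) − f^{(7)}(4)] = −1/1209600 × (1.75465e-06 − 0.0439453) = 3.63290e-08.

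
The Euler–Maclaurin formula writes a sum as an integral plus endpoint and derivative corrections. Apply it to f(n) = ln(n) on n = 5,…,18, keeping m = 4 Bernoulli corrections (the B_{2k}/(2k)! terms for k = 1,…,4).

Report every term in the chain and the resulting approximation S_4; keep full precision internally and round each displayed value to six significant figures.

S_4 ≈ 33.2174

∫_5^18 ln(x) dx evaluates to 30.9795.
Boundary: ½(f(5) + f(18)) = ½(1.60944 + 2.89037) = 2.24990.
Running total after boundary: 33.2294.
Correction k=1: B_{2}/2! · (f^{(1)}(18) − f^{(1)}(5)) = 1/12 · (0.0555556 − 0.200000) = -0.0120370.
Partial sum through k=1: 33.2174.
Correction k=2: B_{4}/4! · (f^{(3)}(18) − f^{(3)}(5)) = −1/720 · (0.000342936 − 0.0160000) = 2.17459e-05.
Partial sum through k=2: 33.2174.
Correction k=3: B_{6}/6! · (f^{(5)}(18) − f^{(5)}(5)) = 1/30240 · (1.27013e-05 − 0.00768000) = -2.53548e-07.
Partial sum through k=3: 33.2174.
Correction k=4: B_{8}/8! · (f^{(7)}(18) − f^{(7)}(5)) = −1/1209600 · (1.17605e-06 − 0.00921600) = 7.61808e-09.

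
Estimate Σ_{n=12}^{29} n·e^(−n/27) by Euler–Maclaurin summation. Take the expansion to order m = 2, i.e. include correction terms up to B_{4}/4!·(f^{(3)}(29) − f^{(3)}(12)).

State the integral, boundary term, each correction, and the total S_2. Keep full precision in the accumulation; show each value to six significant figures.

S_2 ≈ 167.411

The integral term ∫_12^29 x·e^(−x/27) dx = 158.643.
½[f(12) + f(29)] = ½[7.69416 + 9.90680] = 8.80048.
So far: 167.443.
Correction k=1: B_{2}/2! · (f^{(1)}(29) − f^{(1)}(12)) = 1/12 · (-0.0253047 − 0.356211) = -0.0317930.
After k=1: 167.411.
Correction k=2: B_{4}/4! · (f^{(3)}(29) − f^{(3)}(12)) = −1/720 · (0.000902501 − 0.00224770) = 1.86833e-06.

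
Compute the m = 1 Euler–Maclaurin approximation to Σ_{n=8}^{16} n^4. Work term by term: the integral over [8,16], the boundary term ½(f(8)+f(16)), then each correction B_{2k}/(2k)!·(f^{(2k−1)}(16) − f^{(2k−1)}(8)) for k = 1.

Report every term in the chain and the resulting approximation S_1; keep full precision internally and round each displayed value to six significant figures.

∫_8^16 x^4 dx evaluates to 203162.
Boundary: ½(f(8) + f(16)) = ½(4096.00 + 65536.0) = 34816.0.
So far: 237978.
Order-1 term: 1/12 · (16384.0 − 2048.00) = 1194.67.

S_1 ≈ 239172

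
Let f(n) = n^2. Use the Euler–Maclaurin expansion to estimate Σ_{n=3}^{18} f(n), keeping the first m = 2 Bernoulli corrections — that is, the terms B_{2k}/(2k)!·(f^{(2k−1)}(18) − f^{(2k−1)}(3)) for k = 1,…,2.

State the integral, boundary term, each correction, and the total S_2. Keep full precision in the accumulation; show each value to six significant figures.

The integral term ∫_3^18 x^2 dx = 1935.00.
Boundary: ½(f(3) + f(18)) = ½(9.00000 + 324.000) = 166.500.
Integral + boundary = 2101.50.
k=1: B_{2}/(2)! × [f^{(1)}(18) − f^{(1)}(3)] = 1/12 × (36.0000 − 6.00000) = 2.50000.
After k=1: 2104.00.
k=2: B_{4}/(4)! × [f^{(3)}(18) − f^{(3)}(3)] = −1/720 × (0.00000 − 0.00000) = 0.00000.

S_2 ≈ 2104.00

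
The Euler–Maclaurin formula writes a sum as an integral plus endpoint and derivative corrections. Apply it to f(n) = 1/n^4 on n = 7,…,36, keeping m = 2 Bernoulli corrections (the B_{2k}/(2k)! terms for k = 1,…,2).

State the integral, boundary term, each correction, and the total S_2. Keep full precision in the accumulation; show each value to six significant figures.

S_2 ≈ 0.00119284

The integral term ∫_7^36 1/x^4 dx = 0.000964673.
Endpoint term: (f(7) + f(36))/2 = (0.000416493 + 5.95374e-07)/2 = 0.000208544.
Running total after boundary: 0.00117322.
Order-1 term: 1/12 · (-6.61527e-08 − (-0.000237996)) = 1.98275e-05.
Partial sum through k=1: 0.00119304.
Order-2 term: −1/720 · (-1.53131e-09 − (-0.000145712)) = -2.02375e-07.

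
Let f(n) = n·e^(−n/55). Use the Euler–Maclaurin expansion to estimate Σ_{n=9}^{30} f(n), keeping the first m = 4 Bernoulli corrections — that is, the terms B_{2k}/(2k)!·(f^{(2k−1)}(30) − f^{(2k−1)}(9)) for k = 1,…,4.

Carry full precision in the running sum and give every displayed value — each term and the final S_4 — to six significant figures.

S_4 ≈ 291.607

Integral: ∫_9^30 x·e^(−x/55) dx = 279.130.
½[f(9) + f(30)] = ½[7.64146 + 17.3873] = 12.5144.
So far: 291.644.
k=1: B_{2}/(2)! × [f^{(1)}(30) − f^{(1)}(9)] = 1/12 × (0.263445 − 0.710115) = -0.0372225.
After k=1: 291.607.
k=2: B_{4}/(4)! × [f^{(3)}(30) − f^{(3)}(9)] = −1/720 × (0.000470281 − 0.000796105) = 4.52532e-07.
After k=2: 291.607.
k=3: B_{6}/(6)! × [f^{(5)}(30) − f^{(5)}(9)] = 1/30240 × (2.82140e-07 − 4.48747e-07) = -5.50950e-12.
After k=3: 291.607.
k=4: B_{8}/(8)! × [f^{(7)}(30) − f^{(7)}(9)] = −1/1209600 × (1.35146e-10 − 2.09692e-10) = 6.16294e-17.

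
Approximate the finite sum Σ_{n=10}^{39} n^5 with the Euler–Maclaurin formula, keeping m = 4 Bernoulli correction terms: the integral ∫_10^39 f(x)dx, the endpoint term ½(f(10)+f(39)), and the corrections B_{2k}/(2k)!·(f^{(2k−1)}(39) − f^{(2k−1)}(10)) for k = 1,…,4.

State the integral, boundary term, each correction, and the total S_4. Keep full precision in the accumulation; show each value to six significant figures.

S_4 ≈ 6.32412e+08

Integral: ∫_10^39 x^5 dx = 5.86291e+08.
½[f(10) + f(39)] = ½[100000 + 9.02242e+07] = 4.51621e+07.
Running total after boundary: 6.31453e+08.
Order-1 term: 1/12 · (1.15672e+07 − 50000.0) = 959767.
Running total after k=1: 6.32412e+08.
Order-2 term: −1/720 · (91260.0 − 6000.00) = -118.417.
Running total after k=2: 6.32412e+08.
Order-3 term: 1/30240 · (120.000 − 120.000) = 0.00000.
Running total after k=3: 6.32412e+08.
Order-4 term: −1/1209600 · (0.00000 − 0.00000) = 0.00000.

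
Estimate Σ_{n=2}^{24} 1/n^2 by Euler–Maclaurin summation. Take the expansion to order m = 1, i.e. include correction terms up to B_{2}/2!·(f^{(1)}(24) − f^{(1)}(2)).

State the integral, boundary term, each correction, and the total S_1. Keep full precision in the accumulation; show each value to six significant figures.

The integral term ∫_2^24 1/x^2 dx = 0.458333.
Boundary: ½(f(2) + f(24)) = ½(0.250000 + 0.00173611) = 0.125868.
So far: 0.584201.
k=1: B_{2}/(2)! × [f^{(1)}(24) − f^{(1)}(2)] = 1/12 × (-0.000144676 − (-0.250000)) = 0.0208213.

S_1 ≈ 0.605023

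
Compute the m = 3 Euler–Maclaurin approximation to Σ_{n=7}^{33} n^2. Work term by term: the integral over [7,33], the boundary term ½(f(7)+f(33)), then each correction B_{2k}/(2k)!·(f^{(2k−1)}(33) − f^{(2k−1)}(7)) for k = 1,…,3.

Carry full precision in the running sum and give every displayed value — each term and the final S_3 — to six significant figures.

The integral term ∫_7^33 x^2 dx = 11864.7.
Endpoint term: (f(7) + f(33))/2 = (49.0000 + 1089.00)/2 = 569.000.
Running total after boundary: 12433.7.
Order-1 term: 1/12 · (66.0000 − 14.0000) = 4.33333.
Running total after k=1: 12438.0.
Order-2 term: −1/720 · (0.00000 − 0.00000) = 0.00000.
Running total after k=2: 12438.0.
Order-3 term: 1/30240 · (0.00000 − 0.00000) = 0.00000.

S_3 ≈ 12438.0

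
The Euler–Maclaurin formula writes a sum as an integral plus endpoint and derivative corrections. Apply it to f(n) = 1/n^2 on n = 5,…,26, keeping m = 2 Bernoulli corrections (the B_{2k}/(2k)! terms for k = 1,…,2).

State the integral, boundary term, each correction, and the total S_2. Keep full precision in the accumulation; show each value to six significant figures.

∫_5^26 1/x^2 dx evaluates to 0.161538.
½[f(5) + f(26)] = ½[0.0400000 + 0.00147929] = 0.0207396.
Running total after boundary: 0.182278.
Order-1 term: 1/12 · (-0.000113792 − (-0.0160000)) = 0.00132385.
Running total after k=1: 0.183602.
Order-2 term: −1/720 · (-2.01997e-06 − (-0.00768000)) = -1.06639e-05.

S_2 ≈ 0.183591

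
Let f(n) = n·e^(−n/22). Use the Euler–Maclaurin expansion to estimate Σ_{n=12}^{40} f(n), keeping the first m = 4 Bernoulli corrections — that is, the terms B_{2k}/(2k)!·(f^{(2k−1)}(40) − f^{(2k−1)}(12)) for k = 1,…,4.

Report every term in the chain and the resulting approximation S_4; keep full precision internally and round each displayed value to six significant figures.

Integral: ∫_12^40 x·e^(−x/22) dx = 212.119.
Endpoint term: (f(12) + f(40))/2 = (6.95494 + 6.49282)/2 = 6.72388.
Running total after boundary: 218.843.
Correction k=1: B_{2}/2! · (f^{(1)}(40) − f^{(1)}(12)) = 1/12 · (-0.132808 − 0.263445) = -0.0330210.
After k=1: 218.810.
Correction k=2: B_{4}/4! · (f^{(3)}(40) − f^{(3)}(12)) = −1/720 · (0.000396350 − 0.00293926) = 3.53182e-06.
After k=2: 218.810.
Correction k=3: B_{6}/6! · (f^{(5)}(40) − f^{(5)}(12)) = 1/30240 · (2.20474e-06 − 1.10211e-05) = -2.91546e-10.
After k=3: 218.810.
Correction k=4: B_{8}/8! · (f^{(7)}(40) − f^{(7)}(12)) = −1/1209600 · (7.41856e-09 − 3.29945e-08) = 2.11441e-14.

S_4 ≈ 218.810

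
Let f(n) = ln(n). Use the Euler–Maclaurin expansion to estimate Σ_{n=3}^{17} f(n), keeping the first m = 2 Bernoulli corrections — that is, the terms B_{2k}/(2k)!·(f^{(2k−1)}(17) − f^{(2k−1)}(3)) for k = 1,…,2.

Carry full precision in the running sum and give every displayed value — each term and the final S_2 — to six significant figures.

The integral term ∫_3^17 ln(x) dx = 30.8688.
Endpoint term: (f(3) + f(17))/2 = (1.09861 + 2.83321)/2 = 1.96591.
So far: 32.8347.
Correction k=1: B_{2}/2! · (f^{(1)}(17) − f^{(1)}(3)) = 1/12 · (0.0588235 − 0.333333) = -0.0228758.
Running total after k=1: 32.8118.
Correction k=2: B_{4}/4! · (f^{(3)}(17) − f^{(3)}(3)) = −1/720 · (0.000407083 − 0.0740741) = 0.000102315.

S_2 ≈ 32.8119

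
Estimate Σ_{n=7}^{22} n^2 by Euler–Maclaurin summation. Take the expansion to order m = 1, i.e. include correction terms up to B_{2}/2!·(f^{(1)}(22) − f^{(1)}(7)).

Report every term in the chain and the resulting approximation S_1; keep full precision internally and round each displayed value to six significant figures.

The integral term ∫_7^22 x^2 dx = 3435.00.
Endpoint term: (f(7) + f(22))/2 = (49.0000 + 484.000)/2 = 266.500.
Integral + boundary = 3701.50.
Order-1 term: 1/12 · (44.0000 − 14.0000) = 2.50000.

S_1 ≈ 3704.00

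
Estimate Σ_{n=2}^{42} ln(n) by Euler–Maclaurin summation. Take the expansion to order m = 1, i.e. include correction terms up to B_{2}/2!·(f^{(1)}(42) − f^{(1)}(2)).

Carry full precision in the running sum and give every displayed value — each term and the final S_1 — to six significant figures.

The integral term ∫_2^42 ln(x) dx = 115.596.
Endpoint term: (f(2) + f(42))/2 = (0.693147 + 3.73767)/2 = 2.21541.
So far: 117.811.
k=1: B_{2}/(2)! × [f^{(1)}(42) − f^{(1)}(2)] = 1/12 × (0.0238095 − 0.500000) = -0.0396825.

S_1 ≈ 117.772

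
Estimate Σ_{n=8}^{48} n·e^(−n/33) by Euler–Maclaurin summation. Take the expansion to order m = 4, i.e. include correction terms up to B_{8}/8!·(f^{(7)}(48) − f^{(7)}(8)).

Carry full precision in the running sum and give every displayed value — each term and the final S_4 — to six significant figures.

∫_8^48 x·e^(−x/33) dx evaluates to 437.568.
Endpoint term: (f(8) + f(48))/2 = (6.27779 + 11.2083)/2 = 8.74305.
Integral + boundary = 446.311.
k=1: B_{2}/(2)! × [f^{(1)}(48) − f^{(1)}(8)] = 1/12 × (-0.106139 − 0.594487) = -0.0583855.
After k=1: 446.252.
k=2: B_{4}/(4)! × [f^{(3)}(48) − f^{(3)}(8)] = −1/720 × (0.000331381 − 0.00198708) = 2.29959e-06.
After k=2: 446.252.
k=3: B_{6}/(6)! × [f^{(5)}(48) − f^{(5)}(8)] = 1/30240 × (6.98096e-07 − 3.14808e-06) = -8.10182e-11.
After k=3: 446.252.
k=4: B_{8}/(8)! × [f^{(7)}(48) − f^{(7)}(8)] = −1/1209600 × (1.00266e-09 − 4.10605e-09) = 2.56563e-15.

S_4 ≈ 446.252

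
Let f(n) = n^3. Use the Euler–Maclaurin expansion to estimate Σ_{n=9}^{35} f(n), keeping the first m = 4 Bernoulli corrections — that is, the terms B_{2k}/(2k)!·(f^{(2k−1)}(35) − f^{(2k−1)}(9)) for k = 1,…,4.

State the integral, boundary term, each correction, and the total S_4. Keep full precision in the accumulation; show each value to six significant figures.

S_4 ≈ 395604

Integral: ∫_9^35 x^3 dx = 373516.
Endpoint term: (f(9) + f(35))/2 = (729.000 + 42875.0)/2 = 21802.0.
So far: 395318.
Order-1 term: 1/12 · (3675.00 − 243.000) = 286.000.
After k=1: 395604.
Order-2 term: −1/720 · (6.00000 − 6.00000) = 0.00000.
After k=2: 395604.
Order-3 term: 1/30240 · (0.00000 − 0.00000) = 0.00000.
After k=3: 395604.
Order-4 term: −1/1209600 · (0.00000 − 0.00000) = 0.00000.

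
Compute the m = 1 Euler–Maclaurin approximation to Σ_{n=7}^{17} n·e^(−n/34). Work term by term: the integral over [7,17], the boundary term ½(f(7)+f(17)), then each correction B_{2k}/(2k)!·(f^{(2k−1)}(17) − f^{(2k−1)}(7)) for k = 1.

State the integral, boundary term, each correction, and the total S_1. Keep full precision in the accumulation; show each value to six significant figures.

∫_7^17 x·e^(−x/34) dx evaluates to 82.8926.
Endpoint term: (f(7) + f(17))/2 = (5.69750 + 10.3110)/2 = 8.00426.
Integral + boundary = 90.8969.
Order-1 term: 1/12 · (0.303265 − 0.646355) = -0.0285908.

S_1 ≈ 90.8683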